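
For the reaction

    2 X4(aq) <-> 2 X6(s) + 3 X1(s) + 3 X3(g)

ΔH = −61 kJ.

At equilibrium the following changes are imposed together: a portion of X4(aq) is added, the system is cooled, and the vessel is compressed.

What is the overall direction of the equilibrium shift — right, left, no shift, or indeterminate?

Adding X4 (aq), a reactant, drives the reaction to the right.
The forward reaction is exothermic. Lowering T favours the exothermic direction — shift to the right.
Gas moles: reactants 0, products 3 (Δn_gas = +3). Compression shifts the system toward the side with fewer moles of gas — to the left.
The individual effects push in opposite directions; without quantitative information the net direction cannot be determined.

cannot be determined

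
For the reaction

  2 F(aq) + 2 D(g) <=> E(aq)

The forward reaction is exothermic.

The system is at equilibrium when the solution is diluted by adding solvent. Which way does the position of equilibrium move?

Dilution lowers every aqueous concentration by the same factor. Δn_aq = 1 − 2 = -1, so the system shifts toward the side with more dissolved moles — to the left.

left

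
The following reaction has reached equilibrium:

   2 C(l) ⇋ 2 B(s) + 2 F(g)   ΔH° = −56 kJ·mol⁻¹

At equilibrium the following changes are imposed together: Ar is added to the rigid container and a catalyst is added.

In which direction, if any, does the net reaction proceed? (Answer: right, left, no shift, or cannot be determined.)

At constant volume, adding an inert gas leaves every reacting species' partial pressure unchanged, so Q is unchanged — no shift from this change.
A catalyst speeds both forward and reverse rates equally; it changes neither Q nor K — no shift from this change.
None of the changes alters Q relative to K, so there is no net shift.

no shift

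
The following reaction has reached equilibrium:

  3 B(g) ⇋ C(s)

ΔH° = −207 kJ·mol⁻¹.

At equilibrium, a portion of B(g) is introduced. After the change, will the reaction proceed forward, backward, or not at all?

Adding B (g), a reactant, drives the reaction to the right.

right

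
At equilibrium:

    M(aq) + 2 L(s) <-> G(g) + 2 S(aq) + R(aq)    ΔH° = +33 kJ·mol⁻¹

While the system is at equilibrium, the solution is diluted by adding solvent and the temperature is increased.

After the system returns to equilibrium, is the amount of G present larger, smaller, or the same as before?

increases

Dilution lowers every aqueous concentration by the same factor. Δn_aq = 3 − 1 = +2, so the system shifts toward the side with more dissolved moles — to the right.
The forward reaction is endothermic. Raising T favours the endothermic direction — shift to the right.
The net shift is to the right. G is a product, so its amount increases.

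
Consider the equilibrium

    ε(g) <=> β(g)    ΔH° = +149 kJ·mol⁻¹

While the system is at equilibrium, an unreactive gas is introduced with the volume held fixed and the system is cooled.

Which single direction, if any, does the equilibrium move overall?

left

At constant volume, adding an inert gas leaves every reacting species' partial pressure unchanged, so Q is unchanged — no shift from this change.
The forward reaction is endothermic. Lowering T favours the exothermic direction — shift to the left.
Only the nonzero effect(s) matter; the net shift is to the left.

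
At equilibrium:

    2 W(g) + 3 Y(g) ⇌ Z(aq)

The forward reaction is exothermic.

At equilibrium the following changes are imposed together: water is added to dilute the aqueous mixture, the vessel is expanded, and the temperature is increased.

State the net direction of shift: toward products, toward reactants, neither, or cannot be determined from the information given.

cannot be determined

Dilution lowers every aqueous concentration by the same factor. Δn_aq = 1 − 0 = +1, so the system shifts toward the side with more dissolved moles — to the right.
Gas moles: reactants 5, products 0 (Δn_gas = -5). Expansion shifts the system toward the side with more moles of gas — to the left.
The forward reaction is exothermic. Raising T favours the endothermic direction — shift to the left.
The individual effects push in opposite directions; without quantitative information the net direction cannot be determined.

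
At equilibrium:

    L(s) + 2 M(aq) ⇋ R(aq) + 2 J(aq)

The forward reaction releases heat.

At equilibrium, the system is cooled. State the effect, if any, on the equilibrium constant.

K depends on temperature via the van 't Hoff relation. The forward reaction is exothermic, so lowering T increases K.

increases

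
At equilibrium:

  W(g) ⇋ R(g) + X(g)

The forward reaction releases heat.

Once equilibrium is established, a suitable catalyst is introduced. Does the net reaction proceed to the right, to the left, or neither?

A catalyst speeds both forward and reverse rates equally; it changes neither Q nor K — no shift from this change.

no shift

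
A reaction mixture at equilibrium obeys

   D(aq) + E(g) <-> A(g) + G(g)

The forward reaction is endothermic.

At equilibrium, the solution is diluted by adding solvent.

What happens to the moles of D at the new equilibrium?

increases

Dilution lowers every aqueous concentration by the same factor. Δn_aq = 0 − 1 = -1, so the system shifts toward the side with more dissolved moles — to the left.
The net shift is to the left. D is a reactant, so its amount increases.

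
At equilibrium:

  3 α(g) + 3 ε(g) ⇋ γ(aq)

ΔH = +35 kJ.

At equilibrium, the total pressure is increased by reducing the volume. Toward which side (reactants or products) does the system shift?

Gas moles: reactants 6, products 0 (Δn_gas = -6). Compression shifts the system toward the side with fewer moles of gas — to the right.

right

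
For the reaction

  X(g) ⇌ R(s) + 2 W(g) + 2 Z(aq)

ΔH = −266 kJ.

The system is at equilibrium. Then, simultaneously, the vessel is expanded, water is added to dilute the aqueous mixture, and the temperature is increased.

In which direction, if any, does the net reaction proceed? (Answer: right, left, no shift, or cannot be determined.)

Gas moles: reactants 1, products 2 (Δn_gas = +1). Expansion shifts the system toward the side with more moles of gas — to the right.
Dilution lowers every aqueous concentration by the same factor. Δn_aq = 2 − 0 = +2, so the system shifts toward the side with more dissolved moles — to the right.
The forward reaction is exothermic. Raising T favours the endothermic direction — shift to the left.
The individual effects push in opposite directions; without quantitative information the net direction cannot be determined.

cannot be determined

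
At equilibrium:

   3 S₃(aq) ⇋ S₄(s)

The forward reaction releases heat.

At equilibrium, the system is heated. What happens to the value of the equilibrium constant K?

decreases

K depends on temperature via the van 't Hoff relation. The forward reaction is exothermic, so raising T decreases K.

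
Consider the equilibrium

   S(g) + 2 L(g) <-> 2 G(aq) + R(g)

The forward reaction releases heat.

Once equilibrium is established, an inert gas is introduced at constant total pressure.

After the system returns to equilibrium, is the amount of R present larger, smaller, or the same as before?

Adding inert gas at constant total pressure expands the volume and lowers every reacting partial pressure. With Δn_gas = 1 − 3 = -2, Q moves away from K toward the side with fewer gas moles, so the system shifts toward the side with more gas moles — to the left.
The net shift is to the left. R is a product, so its amount decreases.

decreases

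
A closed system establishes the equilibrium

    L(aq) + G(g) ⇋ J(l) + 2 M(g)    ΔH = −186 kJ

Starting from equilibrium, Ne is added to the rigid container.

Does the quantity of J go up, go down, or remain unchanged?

unchanged

At constant volume, adding an inert gas leaves every reacting species' partial pressure unchanged, so Q is unchanged — no shift from this change.
No net shift occurs, so the amount of J is unchanged.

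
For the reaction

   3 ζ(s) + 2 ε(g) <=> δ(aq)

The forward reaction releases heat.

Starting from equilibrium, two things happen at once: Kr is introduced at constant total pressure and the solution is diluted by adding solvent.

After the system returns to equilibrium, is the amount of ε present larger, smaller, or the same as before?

Adding inert gas at constant total pressure expands the volume and lowers every reacting partial pressure. With Δn_gas = 0 − 2 = -2, Q moves away from K toward the side with fewer gas moles, so the system shifts toward the side with more gas moles — to the left.
Dilution lowers every aqueous concentration by the same factor. Δn_aq = 1 − 0 = +1, so the system shifts toward the side with more dissolved moles — to the right.
The two effects oppose each other, so the net shift — and hence the change in ε — cannot be determined from the given information.

cannot be determined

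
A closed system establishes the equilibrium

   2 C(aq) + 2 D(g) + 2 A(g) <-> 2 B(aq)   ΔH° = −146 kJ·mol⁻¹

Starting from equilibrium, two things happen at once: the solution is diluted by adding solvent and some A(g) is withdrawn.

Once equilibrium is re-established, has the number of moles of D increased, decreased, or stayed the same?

Dilution scales every aqueous concentration by the same factor. Δn_aq = 2 − 2 = 0, so Q is unchanged — no shift.
Removing A (g), a reactant, drives the reaction to the left.
The net shift is to the left. D is a reactant, so its amount increases.

increases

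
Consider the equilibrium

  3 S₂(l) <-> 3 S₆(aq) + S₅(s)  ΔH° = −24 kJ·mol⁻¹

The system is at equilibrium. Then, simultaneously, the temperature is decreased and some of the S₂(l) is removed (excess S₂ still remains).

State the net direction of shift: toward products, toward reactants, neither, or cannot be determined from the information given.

The forward reaction is exothermic. Lowering T favours the exothermic direction — shift to the right.
S₂ is a pure liquid; its activity is 1 regardless of amount, so Q is unaffected — no shift from this change.
Only the nonzero effect(s) matter; the net shift is to the right.

right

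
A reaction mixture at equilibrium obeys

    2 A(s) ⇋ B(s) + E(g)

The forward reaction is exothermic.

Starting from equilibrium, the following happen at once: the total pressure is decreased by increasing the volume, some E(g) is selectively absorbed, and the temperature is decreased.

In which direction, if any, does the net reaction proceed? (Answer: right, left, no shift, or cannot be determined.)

Gas moles: reactants 0, products 1 (Δn_gas = +1). Expansion shifts the system toward the side with more moles of gas — to the right.
Removing E (g), a product, drives the reaction to the right.
The forward reaction is exothermic. Lowering T favours the exothermic direction — shift to the right.
All effects act in the same direction — net shift to the right.

right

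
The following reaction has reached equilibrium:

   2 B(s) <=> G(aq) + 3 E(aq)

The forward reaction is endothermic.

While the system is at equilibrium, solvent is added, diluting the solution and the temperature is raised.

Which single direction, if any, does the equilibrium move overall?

right

Dilution lowers every aqueous concentration by the same factor. Δn_aq = 4 − 0 = +4, so the system shifts toward the side with more dissolved moles — to the right.
The forward reaction is endothermic. Raising T favours the endothermic direction — shift to the right.
All effects act in the same direction — net shift to the right.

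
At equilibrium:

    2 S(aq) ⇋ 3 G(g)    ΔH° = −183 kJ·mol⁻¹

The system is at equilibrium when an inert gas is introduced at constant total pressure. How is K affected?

unchanged

The equilibrium constant depends only on temperature. This perturbation may move the position of equilibrium, but since T is unchanged, K itself is unchanged.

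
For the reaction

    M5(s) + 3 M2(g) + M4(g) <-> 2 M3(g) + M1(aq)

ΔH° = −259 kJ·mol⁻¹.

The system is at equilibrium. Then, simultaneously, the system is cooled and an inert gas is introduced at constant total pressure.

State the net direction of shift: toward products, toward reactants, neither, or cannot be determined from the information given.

The forward reaction is exothermic. Lowering T favours the exothermic direction — shift to the right.
Adding inert gas at constant total pressure expands the volume and lowers every reacting partial pressure. With Δn_gas = 2 − 4 = -2, Q moves away from K toward the side with fewer gas moles, so the system shifts toward the side with more gas moles — to the left.
The individual effects push in opposite directions; without quantitative information the net direction cannot be determined.

cannot be determined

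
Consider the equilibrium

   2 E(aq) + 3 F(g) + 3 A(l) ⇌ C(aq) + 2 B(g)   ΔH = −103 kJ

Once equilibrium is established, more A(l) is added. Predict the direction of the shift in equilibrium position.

no shift

A is a pure liquid; its activity is 1 regardless of amount, so Q is unaffected — no shift from this change.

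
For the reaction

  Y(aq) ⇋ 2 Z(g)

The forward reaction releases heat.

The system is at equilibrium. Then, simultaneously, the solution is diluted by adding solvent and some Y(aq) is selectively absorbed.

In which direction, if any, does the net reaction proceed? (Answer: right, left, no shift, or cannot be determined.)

left

Dilution lowers every aqueous concentration by the same factor. Δn_aq = 0 − 1 = -1, so the system shifts toward the side with more dissolved moles — to the left.
Removing Y (aq), a reactant, drives the reaction to the left.
All effects act in the same direction — net shift to the left.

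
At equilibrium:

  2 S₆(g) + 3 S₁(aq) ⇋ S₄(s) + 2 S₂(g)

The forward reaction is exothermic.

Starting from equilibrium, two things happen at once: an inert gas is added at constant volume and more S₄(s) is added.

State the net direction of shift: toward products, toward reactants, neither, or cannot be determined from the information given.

no shift

At constant volume, adding an inert gas leaves every reacting species' partial pressure unchanged, so Q is unchanged — no shift from this change.
S₄ is a pure solid; its activity is 1 regardless of amount, so Q is unaffected — no shift from this change.
None of the changes alters Q relative to K, so there is no net shift.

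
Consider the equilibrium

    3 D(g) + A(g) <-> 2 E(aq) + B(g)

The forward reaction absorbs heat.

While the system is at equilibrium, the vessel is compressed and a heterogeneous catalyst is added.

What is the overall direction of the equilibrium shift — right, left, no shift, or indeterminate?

right

Gas moles: reactants 4, products 1 (Δn_gas = -3). Compression shifts the system toward the side with fewer moles of gas — to the right.
A catalyst speeds both forward and reverse rates equally; it changes neither Q nor K — no shift from this change.
Only the nonzero effect(s) matter; the net shift is to the right.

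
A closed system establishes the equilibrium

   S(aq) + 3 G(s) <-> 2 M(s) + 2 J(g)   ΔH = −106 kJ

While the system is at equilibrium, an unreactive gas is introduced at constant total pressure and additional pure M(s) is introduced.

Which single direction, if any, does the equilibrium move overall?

right

Adding inert gas at constant total pressure expands the volume and lowers every reacting partial pressure. With Δn_gas = 2 − 0 = +2, Q moves away from K toward the side with fewer gas moles, so the system shifts toward the side with more gas moles — to the right.
M is a pure solid; its activity is 1 regardless of amount, so Q is unaffected — no shift from this change.
Only the nonzero effect(s) matter; the net shift is to the right.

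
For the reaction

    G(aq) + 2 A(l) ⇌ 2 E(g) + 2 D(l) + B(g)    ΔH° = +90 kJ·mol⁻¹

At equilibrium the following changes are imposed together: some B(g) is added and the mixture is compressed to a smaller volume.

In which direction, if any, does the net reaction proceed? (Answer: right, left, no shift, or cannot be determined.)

Adding B (g), a product, drives the reaction to the left.
Gas moles: reactants 0, products 3 (Δn_gas = +3). Compression shifts the system toward the side with fewer moles of gas — to the left.
All effects act in the same direction — net shift to the left.

left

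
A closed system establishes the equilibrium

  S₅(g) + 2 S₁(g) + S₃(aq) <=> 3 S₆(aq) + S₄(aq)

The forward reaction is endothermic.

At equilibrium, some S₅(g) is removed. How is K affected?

The equilibrium constant depends only on temperature. This perturbation may move the position of equilibrium, but since T is unchanged, K itself is unchanged.

unchanged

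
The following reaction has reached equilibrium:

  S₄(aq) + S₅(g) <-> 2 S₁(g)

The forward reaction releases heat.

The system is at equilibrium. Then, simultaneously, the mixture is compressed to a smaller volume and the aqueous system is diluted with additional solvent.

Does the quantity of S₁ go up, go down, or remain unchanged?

Gas moles: reactants 1, products 2 (Δn_gas = +1). Compression shifts the system toward the side with fewer moles of gas — to the left.
Dilution lowers every aqueous concentration by the same factor. Δn_aq = 0 − 1 = -1, so the system shifts toward the side with more dissolved moles — to the left.
The net shift is to the left. S₁ is a product, so its amount decreases.

decreases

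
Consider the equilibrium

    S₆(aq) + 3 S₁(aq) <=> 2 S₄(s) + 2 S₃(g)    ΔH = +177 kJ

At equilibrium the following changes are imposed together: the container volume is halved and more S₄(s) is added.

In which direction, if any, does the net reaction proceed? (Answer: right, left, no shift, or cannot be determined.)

left

Gas moles: reactants 0, products 2 (Δn_gas = +2). Compression shifts the system toward the side with fewer moles of gas — to the left.
S₄ is a pure solid; its activity is 1 regardless of amount, so Q is unaffected — no shift from this change.
Only the nonzero effect(s) matter; the net shift is to the left.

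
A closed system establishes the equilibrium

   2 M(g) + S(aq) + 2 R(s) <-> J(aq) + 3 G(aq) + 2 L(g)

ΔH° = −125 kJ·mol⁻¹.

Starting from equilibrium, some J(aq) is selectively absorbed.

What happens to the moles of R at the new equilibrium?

Removing J (aq), a product, drives the reaction to the right.
The net shift is to the right. R is a reactant, so its amount decreases.

decreases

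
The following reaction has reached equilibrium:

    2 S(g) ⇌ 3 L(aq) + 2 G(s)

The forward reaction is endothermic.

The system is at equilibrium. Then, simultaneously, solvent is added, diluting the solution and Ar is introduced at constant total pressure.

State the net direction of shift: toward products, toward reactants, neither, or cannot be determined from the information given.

Dilution lowers every aqueous concentration by the same factor. Δn_aq = 3 − 0 = +3, so the system shifts toward the side with more dissolved moles — to the right.
Adding inert gas at constant total pressure expands the volume and lowers every reacting partial pressure. With Δn_gas = 0 − 2 = -2, Q moves away from K toward the side with fewer gas moles, so the system shifts toward the side with more gas moles — to the left.
The individual effects push in opposite directions; without quantitative information the net direction cannot be determined.

cannot be determined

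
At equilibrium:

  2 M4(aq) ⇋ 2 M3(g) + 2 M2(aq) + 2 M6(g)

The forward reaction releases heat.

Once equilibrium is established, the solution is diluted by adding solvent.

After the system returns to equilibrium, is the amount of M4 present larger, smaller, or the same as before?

unchanged

Dilution scales every aqueous concentration by the same factor. Δn_aq = 2 − 2 = 0, so Q is unchanged — no shift.
No net shift occurs, so the amount of M4 is unchanged.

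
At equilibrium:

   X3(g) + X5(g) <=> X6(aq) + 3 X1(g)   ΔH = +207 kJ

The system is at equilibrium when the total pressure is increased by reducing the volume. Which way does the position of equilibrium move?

left

Gas moles: reactants 2, products 3 (Δn_gas = +1). Compression shifts the system toward the side with fewer moles of gas — to the left.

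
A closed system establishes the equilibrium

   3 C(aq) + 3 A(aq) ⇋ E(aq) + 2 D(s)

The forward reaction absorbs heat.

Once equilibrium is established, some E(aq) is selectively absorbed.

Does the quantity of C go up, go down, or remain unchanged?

decreases

Removing E (aq), a product, drives the reaction to the right.
The net shift is to the right. C is a reactant, so its amount decreases.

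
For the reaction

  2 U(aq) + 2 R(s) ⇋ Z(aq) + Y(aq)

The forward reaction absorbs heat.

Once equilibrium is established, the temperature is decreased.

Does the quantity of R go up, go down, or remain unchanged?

The forward reaction is endothermic. Lowering T favours the exothermic direction — shift to the left.
The net shift is to the left. R is a reactant, so its amount increases.

increases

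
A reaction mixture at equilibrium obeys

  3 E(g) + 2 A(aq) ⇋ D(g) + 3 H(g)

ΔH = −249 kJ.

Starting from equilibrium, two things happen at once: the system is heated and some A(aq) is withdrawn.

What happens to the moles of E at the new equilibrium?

increases

The forward reaction is exothermic. Raising T favours the endothermic direction — shift to the left.
Removing A (aq), a reactant, drives the reaction to the left.
The net shift is to the left. E is a reactant, so its amount increases.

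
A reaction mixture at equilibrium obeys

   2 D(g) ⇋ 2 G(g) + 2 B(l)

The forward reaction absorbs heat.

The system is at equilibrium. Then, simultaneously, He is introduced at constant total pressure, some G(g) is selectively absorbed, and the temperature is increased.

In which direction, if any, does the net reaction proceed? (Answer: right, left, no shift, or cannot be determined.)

Adding inert gas at constant total pressure expands the volume, scaling every reacting partial pressure by the same factor. Δn_gas = 2 − 2 = 0, so Q is unchanged — no shift.
Removing G (g), a product, drives the reaction to the right.
The forward reaction is endothermic. Raising T favours the endothermic direction — shift to the right.
Only the nonzero effect(s) matter; the net shift is to the right.

right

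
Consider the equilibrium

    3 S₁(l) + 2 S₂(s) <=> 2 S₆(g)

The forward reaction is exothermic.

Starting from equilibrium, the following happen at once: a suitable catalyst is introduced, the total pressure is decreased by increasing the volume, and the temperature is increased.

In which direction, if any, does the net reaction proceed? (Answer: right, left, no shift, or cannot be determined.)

A catalyst speeds both forward and reverse rates equally; it changes neither Q nor K — no shift from this change.
Gas moles: reactants 0, products 2 (Δn_gas = +2). Expansion shifts the system toward the side with more moles of gas — to the right.
The forward reaction is exothermic. Raising T favours the endothermic direction — shift to the left.
The individual effects push in opposite directions; without quantitative information the net direction cannot be determined.

cannot be determined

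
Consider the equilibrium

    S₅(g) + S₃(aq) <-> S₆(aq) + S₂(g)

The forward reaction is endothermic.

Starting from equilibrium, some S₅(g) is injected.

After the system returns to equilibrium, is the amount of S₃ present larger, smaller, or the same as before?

decreases

Adding S₅ (g), a reactant, drives the reaction to the right.
The net shift is to the right. S₃ is a reactant, so its amount decreases.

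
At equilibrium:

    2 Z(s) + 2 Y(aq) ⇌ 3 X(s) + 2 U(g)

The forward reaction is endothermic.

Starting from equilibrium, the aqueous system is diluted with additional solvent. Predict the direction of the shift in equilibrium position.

left

Dilution lowers every aqueous concentration by the same factor. Δn_aq = 0 − 2 = -2, so the system shifts toward the side with more dissolved moles — to the left.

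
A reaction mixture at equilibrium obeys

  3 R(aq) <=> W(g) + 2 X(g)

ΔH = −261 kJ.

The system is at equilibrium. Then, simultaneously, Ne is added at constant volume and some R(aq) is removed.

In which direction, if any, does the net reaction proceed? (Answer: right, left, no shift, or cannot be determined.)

left

At constant volume, adding an inert gas leaves every reacting species' partial pressure unchanged, so Q is unchanged — no shift from this change.
Removing R (aq), a reactant, drives the reaction to the left.
Only the nonzero effect(s) matter; the net shift is to the left.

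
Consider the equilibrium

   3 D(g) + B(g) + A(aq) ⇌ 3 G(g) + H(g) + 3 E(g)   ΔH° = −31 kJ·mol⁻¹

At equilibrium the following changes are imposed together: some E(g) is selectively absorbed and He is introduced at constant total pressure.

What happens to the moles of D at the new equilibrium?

Removing E (g), a product, drives the reaction to the right.
Adding inert gas at constant total pressure expands the volume and lowers every reacting partial pressure. With Δn_gas = 7 − 4 = +3, Q moves away from K toward the side with fewer gas moles, so the system shifts toward the side with more gas moles — to the right.
The net shift is to the right. D is a reactant, so its amount decreases.

decreases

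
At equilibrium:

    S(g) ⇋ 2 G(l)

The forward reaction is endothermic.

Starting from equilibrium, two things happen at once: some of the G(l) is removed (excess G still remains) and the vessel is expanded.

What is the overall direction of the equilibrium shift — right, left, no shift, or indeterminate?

G is a pure liquid; its activity is 1 regardless of amount, so Q is unaffected — no shift from this change.
Gas moles: reactants 1, products 0 (Δn_gas = -1). Expansion shifts the system toward the side with more moles of gas — to the left.
Only the nonzero effect(s) matter; the net shift is to the left.

left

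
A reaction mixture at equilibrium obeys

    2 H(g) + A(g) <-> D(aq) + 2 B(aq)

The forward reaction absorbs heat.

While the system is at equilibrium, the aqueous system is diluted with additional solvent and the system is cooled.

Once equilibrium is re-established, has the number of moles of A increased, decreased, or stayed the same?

Dilution lowers every aqueous concentration by the same factor. Δn_aq = 3 − 0 = +3, so the system shifts toward the side with more dissolved moles — to the right.
The forward reaction is endothermic. Lowering T favours the exothermic direction — shift to the left.
The two effects oppose each other, so the net shift — and hence the change in A — cannot be determined from the given information.

cannot be determined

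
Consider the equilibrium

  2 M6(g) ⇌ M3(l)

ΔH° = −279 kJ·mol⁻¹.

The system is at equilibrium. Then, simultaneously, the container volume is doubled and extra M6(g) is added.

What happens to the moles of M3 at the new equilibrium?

cannot be determined

Gas moles: reactants 2, products 0 (Δn_gas = -2). Expansion shifts the system toward the side with more moles of gas — to the left.
Adding M6 (g), a reactant, drives the reaction to the right.
The two effects oppose each other, so the net shift — and hence the change in M3 — cannot be determined from the given information.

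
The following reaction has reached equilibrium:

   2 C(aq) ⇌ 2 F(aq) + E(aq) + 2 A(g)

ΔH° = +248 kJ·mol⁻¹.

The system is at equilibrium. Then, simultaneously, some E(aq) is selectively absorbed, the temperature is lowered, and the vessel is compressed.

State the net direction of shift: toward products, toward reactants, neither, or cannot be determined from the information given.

cannot be determined

Removing E (aq), a product, drives the reaction to the right.
The forward reaction is endothermic. Lowering T favours the exothermic direction — shift to the left.
Gas moles: reactants 0, products 2 (Δn_gas = +2). Compression shifts the system toward the side with fewer moles of gas — to the left.
The individual effects push in opposite directions; without quantitative information the net direction cannot be determined.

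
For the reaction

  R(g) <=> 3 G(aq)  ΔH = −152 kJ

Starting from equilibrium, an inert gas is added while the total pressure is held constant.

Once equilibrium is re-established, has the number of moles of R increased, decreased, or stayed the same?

increases

Adding inert gas at constant total pressure expands the volume and lowers every reacting partial pressure. With Δn_gas = 0 − 1 = -1, Q moves away from K toward the side with fewer gas moles, so the system shifts toward the side with more gas moles — to the left.
The net shift is to the left. R is a reactant, so its amount increases.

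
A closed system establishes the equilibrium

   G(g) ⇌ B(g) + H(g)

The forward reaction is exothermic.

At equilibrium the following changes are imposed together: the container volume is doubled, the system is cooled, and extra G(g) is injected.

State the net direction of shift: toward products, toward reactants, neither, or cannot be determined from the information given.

right

Gas moles: reactants 1, products 2 (Δn_gas = +1). Expansion shifts the system toward the side with more moles of gas — to the right.
The forward reaction is exothermic. Lowering T favours the exothermic direction — shift to the right.
Adding G (g), a reactant, drives the reaction to the right.
All effects act in the same direction — net shift to the right.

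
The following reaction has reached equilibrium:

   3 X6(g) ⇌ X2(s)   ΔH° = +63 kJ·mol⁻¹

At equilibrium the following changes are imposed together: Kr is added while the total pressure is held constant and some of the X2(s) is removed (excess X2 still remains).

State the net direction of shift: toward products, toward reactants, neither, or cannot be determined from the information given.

left

Adding inert gas at constant total pressure expands the volume and lowers every reacting partial pressure. With Δn_gas = 0 − 3 = -3, Q moves away from K toward the side with fewer gas moles, so the system shifts toward the side with more gas moles — to the left.
X2 is a pure solid; its activity is 1 regardless of amount, so Q is unaffected — no shift from this change.
Only the nonzero effect(s) matter; the net shift is to the left.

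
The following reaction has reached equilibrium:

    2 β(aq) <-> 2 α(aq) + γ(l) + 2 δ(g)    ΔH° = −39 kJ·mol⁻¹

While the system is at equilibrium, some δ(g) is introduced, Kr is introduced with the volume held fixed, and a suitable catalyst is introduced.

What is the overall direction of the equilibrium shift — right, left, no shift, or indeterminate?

Adding δ (g), a product, drives the reaction to the left.
At constant volume, adding an inert gas leaves every reacting species' partial pressure unchanged, so Q is unchanged — no shift from this change.
A catalyst speeds both forward and reverse rates equally; it changes neither Q nor K — no shift from this change.
Only the nonzero effect(s) matter; the net shift is to the left.

left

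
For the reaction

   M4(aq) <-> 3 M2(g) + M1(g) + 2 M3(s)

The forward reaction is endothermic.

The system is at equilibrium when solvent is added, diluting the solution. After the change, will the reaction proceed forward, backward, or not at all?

left

Dilution lowers every aqueous concentration by the same factor. Δn_aq = 0 − 1 = -1, so the system shifts toward the side with more dissolved moles — to the left.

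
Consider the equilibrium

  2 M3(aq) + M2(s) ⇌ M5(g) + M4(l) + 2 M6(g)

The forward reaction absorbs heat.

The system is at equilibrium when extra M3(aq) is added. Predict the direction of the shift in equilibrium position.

Adding M3 (aq), a reactant, drives the reaction to the right.

right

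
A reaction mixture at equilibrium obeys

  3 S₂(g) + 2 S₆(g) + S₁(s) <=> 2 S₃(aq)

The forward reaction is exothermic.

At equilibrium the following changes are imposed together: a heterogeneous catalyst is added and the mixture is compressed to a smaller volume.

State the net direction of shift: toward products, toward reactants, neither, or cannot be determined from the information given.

A catalyst speeds both forward and reverse rates equally; it changes neither Q nor K — no shift from this change.
Gas moles: reactants 5, products 0 (Δn_gas = -5). Compression shifts the system toward the side with fewer moles of gas — to the right.
Only the nonzero effect(s) matter; the net shift is to the right.

right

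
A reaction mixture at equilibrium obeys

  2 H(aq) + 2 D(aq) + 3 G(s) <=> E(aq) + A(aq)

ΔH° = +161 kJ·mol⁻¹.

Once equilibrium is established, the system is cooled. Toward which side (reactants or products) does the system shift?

left

The forward reaction is endothermic. Lowering T favours the exothermic direction — shift to the left.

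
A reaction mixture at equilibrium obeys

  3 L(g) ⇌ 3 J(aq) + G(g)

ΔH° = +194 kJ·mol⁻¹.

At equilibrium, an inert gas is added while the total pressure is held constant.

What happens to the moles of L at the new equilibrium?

Adding inert gas at constant total pressure expands the volume and lowers every reacting partial pressure. With Δn_gas = 1 − 3 = -2, Q moves away from K toward the side with fewer gas moles, so the system shifts toward the side with more gas moles — to the left.
The net shift is to the left. L is a reactant, so its amount increases.

increases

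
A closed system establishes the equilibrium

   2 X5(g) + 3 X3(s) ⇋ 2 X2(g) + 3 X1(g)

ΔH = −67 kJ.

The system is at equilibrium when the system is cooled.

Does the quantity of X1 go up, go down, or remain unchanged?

The forward reaction is exothermic. Lowering T favours the exothermic direction — shift to the right.
The net shift is to the right. X1 is a product, so its amount increases.

increases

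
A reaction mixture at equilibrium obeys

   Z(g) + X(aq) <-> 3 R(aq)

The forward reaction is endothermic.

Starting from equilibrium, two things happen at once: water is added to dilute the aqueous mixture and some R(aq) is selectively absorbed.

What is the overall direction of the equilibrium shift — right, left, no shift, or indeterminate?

right

Dilution lowers every aqueous concentration by the same factor. Δn_aq = 3 − 1 = +2, so the system shifts toward the side with more dissolved moles — to the right.
Removing R (aq), a product, drives the reaction to the right.
All effects act in the same direction — net shift to the right.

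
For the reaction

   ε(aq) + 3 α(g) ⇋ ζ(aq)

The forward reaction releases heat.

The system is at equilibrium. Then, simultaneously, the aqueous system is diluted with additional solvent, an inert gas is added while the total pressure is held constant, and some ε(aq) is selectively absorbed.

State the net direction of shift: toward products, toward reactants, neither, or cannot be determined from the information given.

Dilution scales every aqueous concentration by the same factor. Δn_aq = 1 − 1 = 0, so Q is unchanged — no shift.
Adding inert gas at constant total pressure expands the volume and lowers every reacting partial pressure. With Δn_gas = 0 − 3 = -3, Q moves away from K toward the side with fewer gas moles, so the system shifts toward the side with more gas moles — to the left.
Removing ε (aq), a reactant, drives the reaction to the left.
Only the nonzero effect(s) matter; the net shift is to the left.

left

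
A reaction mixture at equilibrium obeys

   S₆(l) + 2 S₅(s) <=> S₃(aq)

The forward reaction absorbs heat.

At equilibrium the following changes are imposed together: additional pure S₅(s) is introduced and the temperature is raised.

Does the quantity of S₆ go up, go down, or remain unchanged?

S₅ is a pure solid; its activity is 1 regardless of amount, so Q is unaffected — no shift from this change.
The forward reaction is endothermic. Raising T favours the endothermic direction — shift to the right.
The net shift is to the right. S₆ is a reactant, so its amount decreases.

decreases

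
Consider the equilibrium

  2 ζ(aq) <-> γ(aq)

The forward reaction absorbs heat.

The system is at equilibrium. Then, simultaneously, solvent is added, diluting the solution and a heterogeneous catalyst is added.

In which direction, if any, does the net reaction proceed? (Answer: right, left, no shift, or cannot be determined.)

left

Dilution lowers every aqueous concentration by the same factor. Δn_aq = 1 − 2 = -1, so the system shifts toward the side with more dissolved moles — to the left.
A catalyst speeds both forward and reverse rates equally; it changes neither Q nor K — no shift from this change.
Only the nonzero effect(s) matter; the net shift is to the left.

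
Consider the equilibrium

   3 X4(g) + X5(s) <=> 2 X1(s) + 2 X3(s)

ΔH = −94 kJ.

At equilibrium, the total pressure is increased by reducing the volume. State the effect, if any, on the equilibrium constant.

unchanged

The equilibrium constant depends only on temperature. This perturbation may move the position of equilibrium, but since T is unchanged, K itself is unchanged.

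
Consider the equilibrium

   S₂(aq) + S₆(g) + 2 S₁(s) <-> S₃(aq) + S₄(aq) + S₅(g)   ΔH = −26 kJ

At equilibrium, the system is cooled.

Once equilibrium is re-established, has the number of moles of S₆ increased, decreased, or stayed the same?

The forward reaction is exothermic. Lowering T favours the exothermic direction — shift to the right.
The net shift is to the right. S₆ is a reactant, so its amount decreases.

decreases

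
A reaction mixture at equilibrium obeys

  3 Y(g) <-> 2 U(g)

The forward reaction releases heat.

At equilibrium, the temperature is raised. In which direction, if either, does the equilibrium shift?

The forward reaction is exothermic. Raising T favours the endothermic direction — shift to the left.

left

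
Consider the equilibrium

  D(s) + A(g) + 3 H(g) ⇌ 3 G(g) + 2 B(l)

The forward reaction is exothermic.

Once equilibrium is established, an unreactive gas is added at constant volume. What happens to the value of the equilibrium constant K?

unchanged

The equilibrium constant depends only on temperature. This perturbation changes neither the position of equilibrium nor K.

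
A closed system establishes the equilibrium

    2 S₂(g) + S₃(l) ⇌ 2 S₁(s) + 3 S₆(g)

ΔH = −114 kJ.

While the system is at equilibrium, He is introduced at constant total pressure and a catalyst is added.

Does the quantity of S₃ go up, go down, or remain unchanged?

Adding inert gas at constant total pressure expands the volume and lowers every reacting partial pressure. With Δn_gas = 3 − 2 = +1, Q moves away from K toward the side with fewer gas moles, so the system shifts toward the side with more gas moles — to the right.
A catalyst speeds both forward and reverse rates equally; it changes neither Q nor K — no shift from this change.
The net shift is to the right. S₃ is a reactant, so its amount decreases.

decreases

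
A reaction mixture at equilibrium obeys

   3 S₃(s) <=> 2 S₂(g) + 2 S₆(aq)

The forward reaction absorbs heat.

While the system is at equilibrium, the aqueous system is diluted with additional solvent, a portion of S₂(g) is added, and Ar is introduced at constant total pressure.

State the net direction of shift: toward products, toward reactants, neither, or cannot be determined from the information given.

cannot be determined

Dilution lowers every aqueous concentration by the same factor. Δn_aq = 2 − 0 = +2, so the system shifts toward the side with more dissolved moles — to the right.
Adding S₂ (g), a product, drives the reaction to the left.
Adding inert gas at constant total pressure expands the volume and lowers every reacting partial pressure. With Δn_gas = 2 − 0 = +2, Q moves away from K toward the side with fewer gas moles, so the system shifts toward the side with more gas moles — to the right.
The individual effects push in opposite directions; without quantitative information the net direction cannot be determined.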